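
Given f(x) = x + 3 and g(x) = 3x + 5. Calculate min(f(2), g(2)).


5


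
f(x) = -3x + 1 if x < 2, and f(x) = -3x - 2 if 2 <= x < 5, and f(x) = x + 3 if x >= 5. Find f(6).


6 satisfies x >= 5
f(6) = 9

9


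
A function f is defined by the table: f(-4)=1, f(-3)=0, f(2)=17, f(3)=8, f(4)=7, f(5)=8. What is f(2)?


Reading from the table at x = 2

17


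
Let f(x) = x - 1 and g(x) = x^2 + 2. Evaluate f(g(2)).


5


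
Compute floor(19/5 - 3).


19/5 = 3.8
3.8 - 3 = 0.8
floor(0.8) = 0

0


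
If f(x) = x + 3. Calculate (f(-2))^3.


f(-2) = 1
(1)^3 = 1

1


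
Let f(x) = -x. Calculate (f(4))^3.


f(4) = -4
(-4)^3 = -64

-64


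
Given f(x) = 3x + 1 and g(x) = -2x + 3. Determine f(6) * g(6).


f(6) = 19
g(6) = -9
Product = -171

-171


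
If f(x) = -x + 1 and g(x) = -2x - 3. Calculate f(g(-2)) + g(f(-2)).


f(g(-2)) = 0
g(f(-2)) = -9
Sum = -9

-9


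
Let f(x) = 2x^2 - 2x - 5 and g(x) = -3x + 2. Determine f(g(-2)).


g(-2) = 8
f(8) = 2*(8)^2 - 2*(8) - 5 = 107

107


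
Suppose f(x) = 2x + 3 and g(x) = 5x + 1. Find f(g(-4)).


-35


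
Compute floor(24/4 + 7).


24/4 = 6
6 + 7 = 13
floor(13) = 13

13


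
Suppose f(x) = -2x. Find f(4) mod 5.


f(4) = -8
-8 mod 5 = 2

2


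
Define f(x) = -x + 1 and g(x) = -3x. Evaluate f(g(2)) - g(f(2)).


f(g(2)) = 7
g(f(2)) = 3
Difference = 4

4


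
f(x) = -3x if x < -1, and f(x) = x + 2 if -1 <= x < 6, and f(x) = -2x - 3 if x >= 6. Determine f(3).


5


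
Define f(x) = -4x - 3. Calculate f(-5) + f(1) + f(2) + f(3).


f(-5) = 17
f(1) = -7
f(2) = -11
f(3) = -15
Sum = -16

-16


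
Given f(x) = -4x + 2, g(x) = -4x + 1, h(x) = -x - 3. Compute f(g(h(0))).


h(0) = -3
g(-3) = 13
f(13) = -50

-50


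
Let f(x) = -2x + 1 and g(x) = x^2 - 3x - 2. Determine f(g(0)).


g(0) = -2
f(-2) = 5

5


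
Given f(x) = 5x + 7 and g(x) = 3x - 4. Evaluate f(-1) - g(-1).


f(-1) = 2
g(-1) = -7
Difference = 9

9


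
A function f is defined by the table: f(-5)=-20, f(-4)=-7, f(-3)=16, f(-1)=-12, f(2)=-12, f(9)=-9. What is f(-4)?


Reading from the table at x = -4

-7


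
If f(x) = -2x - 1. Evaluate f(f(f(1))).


f(1) = -3
f(-3) = 5
f(5) = -11

-11


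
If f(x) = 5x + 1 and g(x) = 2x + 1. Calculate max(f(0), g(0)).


1


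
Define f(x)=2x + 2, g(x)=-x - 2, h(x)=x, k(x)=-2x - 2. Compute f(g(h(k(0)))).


k(0) = -2
h(-2) = -2
g(-2) = 0
f(0) = 2

2


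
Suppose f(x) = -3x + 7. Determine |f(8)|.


17


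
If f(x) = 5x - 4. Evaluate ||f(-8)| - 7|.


f(-8) = -44
|-44| = 44
|44 - 7| = 37

37


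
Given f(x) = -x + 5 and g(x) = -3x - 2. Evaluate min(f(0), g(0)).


f(0) = 5
g(0) = -2
min = -2

-2


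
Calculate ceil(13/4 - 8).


13/4 = 3.25
3.25 - 8 = -4.75
ceil(-4.75) = -4

-4


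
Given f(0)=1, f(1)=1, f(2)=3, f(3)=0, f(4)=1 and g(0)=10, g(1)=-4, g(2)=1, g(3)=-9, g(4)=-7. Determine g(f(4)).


-4


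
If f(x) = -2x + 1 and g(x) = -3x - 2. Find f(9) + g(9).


f(9) = -17
g(9) = -29
Sum = -46

-46


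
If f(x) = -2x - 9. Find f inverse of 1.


-5


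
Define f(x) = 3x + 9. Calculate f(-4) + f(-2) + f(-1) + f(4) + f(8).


f(-4) = -3
f(-2) = 3
f(-1) = 6
f(4) = 21
f(8) = 33
Sum = 60

60


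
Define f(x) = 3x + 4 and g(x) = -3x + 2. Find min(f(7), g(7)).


f(7) = 25
g(7) = -19
min = -19

-19


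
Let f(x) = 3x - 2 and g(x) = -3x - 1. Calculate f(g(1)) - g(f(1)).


f(g(1)) = -14
g(f(1)) = -4
Difference = -10

-10


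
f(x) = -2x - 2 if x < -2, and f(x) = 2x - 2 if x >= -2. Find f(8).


8 satisfies x >= -2
f(8) = 14

14


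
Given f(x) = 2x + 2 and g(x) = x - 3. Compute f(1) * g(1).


f(1) = 4
g(1) = -2
Product = -8

-8


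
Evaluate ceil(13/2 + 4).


13/2 = 6.5
6.5 + 4 = 10.5
ceil(10.5) = 11

11


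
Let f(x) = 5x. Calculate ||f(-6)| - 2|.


f(-6) = -30
|-30| = 30
|30 - 2| = 28

28


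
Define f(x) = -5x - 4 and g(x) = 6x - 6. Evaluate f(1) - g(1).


f(1) = -9
g(1) = 0
Difference = -9

-9


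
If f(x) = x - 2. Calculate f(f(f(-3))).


f(-3) = -5
f(-5) = -7
f(-7) = -9

-9


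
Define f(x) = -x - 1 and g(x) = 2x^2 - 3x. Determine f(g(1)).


g(1) = -1
f(-1) = 0

0


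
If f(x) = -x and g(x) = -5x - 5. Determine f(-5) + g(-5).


f(-5) = 5
g(-5) = 20
Sum = 25

25


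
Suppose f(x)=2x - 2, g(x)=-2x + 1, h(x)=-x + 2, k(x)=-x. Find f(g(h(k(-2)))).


k(-2) = 2
h(2) = 0
g(0) = 1
f(1) = 0

0


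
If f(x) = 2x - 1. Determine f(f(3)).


f(3) = 5
f(5) = 9

9


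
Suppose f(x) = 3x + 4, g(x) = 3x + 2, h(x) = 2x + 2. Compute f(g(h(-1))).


h(-1) = 0
g(0) = 2
f(2) = 10

10


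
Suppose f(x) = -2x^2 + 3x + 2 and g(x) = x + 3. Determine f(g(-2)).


g(-2) = 1
f(1) = (-2)*(1)^2 + 3*(1) + 2 = 3

3


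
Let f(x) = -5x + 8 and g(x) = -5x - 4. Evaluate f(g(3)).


g(3) = -19
f(-19) = 103

103


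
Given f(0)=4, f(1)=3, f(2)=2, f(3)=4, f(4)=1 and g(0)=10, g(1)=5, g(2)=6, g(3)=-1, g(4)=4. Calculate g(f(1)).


-1


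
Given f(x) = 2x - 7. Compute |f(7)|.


f(7) = 7
|7| = 7

7


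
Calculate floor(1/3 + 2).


1/3 = 0.3333
0.3333 + 2 = 2.3333
floor(2.3333) = 2

2


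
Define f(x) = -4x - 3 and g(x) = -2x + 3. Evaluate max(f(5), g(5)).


f(5) = -23
g(5) = -7
max = -7

-7


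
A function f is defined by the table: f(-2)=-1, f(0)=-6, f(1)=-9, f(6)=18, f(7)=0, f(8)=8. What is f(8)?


Reading from the table at x = 8

8


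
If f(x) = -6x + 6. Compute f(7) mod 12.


0


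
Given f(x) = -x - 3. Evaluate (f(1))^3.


f(1) = -4
(-4)^3 = -64

-64


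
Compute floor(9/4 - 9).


9/4 = 2.25
2.25 - 9 = -6.75
floor(-6.75) = -7

-7


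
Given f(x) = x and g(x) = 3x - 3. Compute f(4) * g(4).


36


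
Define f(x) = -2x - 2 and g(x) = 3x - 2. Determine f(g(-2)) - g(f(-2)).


10


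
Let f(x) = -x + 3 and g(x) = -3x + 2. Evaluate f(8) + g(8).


-27


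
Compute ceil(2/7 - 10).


-9


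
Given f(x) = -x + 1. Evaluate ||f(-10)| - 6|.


f(-10) = 11
|11| = 11
|11 - 6| = 5

5


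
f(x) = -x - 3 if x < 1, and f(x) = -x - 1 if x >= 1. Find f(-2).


-1


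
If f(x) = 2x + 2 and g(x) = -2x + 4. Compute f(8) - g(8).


f(8) = 18
g(8) = -12
Difference = 30

30


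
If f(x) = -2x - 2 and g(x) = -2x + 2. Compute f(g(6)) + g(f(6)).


48


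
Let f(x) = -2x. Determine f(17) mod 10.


6


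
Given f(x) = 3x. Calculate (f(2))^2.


f(2) = 6
(6)^2 = 36

36


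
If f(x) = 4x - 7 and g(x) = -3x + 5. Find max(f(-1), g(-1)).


8


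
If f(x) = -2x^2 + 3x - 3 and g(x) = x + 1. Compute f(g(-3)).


-17


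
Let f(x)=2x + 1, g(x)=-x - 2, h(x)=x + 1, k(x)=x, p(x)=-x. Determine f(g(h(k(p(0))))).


p(0) = 0
k(0) = 0
h(0) = 1
g(1) = -3
f(-3) = -5

-5


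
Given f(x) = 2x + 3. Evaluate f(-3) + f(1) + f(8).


f(-3) = -3
f(1) = 5
f(8) = 19
Sum = 21

21


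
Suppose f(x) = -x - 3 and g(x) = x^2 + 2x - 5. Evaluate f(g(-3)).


g(-3) = -2
f(-2) = -1

-1


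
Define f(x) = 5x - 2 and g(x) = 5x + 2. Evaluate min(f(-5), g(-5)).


-27


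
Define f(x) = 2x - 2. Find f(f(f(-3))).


f(-3) = -8
f(-8) = -18
f(-18) = -38

-38


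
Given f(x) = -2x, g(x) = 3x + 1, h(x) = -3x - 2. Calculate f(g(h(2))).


46


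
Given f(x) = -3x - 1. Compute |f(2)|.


f(2) = -7
|-7| = 7

7


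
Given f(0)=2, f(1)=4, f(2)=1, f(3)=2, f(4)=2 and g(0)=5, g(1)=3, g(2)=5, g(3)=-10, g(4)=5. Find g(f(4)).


f(4) = 2
g(2) = 5

5


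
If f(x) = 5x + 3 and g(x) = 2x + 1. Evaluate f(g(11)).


g(11) = 23
f(23) = 118

118


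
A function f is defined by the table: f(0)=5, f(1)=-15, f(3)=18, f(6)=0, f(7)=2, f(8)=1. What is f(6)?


Reading from the table at x = 6

0


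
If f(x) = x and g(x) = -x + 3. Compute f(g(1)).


2


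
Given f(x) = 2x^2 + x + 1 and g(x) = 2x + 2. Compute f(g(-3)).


g(-3) = -4
f(-4) = 2*(-4)^2 + 1*(-4) + 1 = 29

29


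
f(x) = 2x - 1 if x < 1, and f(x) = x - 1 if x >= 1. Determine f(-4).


-4 satisfies x < 1
f(-4) = -9

-9


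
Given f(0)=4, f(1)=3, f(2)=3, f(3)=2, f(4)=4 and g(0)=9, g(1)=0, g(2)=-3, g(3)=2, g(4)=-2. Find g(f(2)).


f(2) = 3
g(3) = 2

2


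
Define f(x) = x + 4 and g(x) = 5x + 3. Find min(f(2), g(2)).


f(2) = 6
g(2) = 13
min = 6

6


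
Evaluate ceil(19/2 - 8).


19/2 = 9.5
9.5 - 8 = 1.5
ceil(1.5) = 2

2


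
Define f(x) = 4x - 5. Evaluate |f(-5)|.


f(-5) = -25
|-25| = 25

25


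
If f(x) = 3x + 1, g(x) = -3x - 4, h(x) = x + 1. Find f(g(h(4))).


h(4) = 5
g(5) = -19
f(-19) = -56

-56


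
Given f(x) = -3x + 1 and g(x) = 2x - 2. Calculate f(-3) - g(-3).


18


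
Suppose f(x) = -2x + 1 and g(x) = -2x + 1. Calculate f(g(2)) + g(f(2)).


f(g(2)) = 7
g(f(2)) = 7
Sum = 14

14


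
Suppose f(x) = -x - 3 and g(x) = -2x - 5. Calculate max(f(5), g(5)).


f(5) = -8
g(5) = -15
max = -8

-8


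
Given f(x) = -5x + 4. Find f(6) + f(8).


f(6) = -26
f(8) = -36
Sum = -62

-62


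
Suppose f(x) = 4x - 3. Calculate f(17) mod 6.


f(17) = 65
65 mod 6 = 5

5


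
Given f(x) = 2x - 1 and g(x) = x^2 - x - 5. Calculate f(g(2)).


g(2) = -3
f(-3) = -7

-7


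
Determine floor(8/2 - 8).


8/2 = 4
4 - 8 = -4
floor(-4) = -4

-4


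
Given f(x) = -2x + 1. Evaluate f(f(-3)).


f(-3) = 7
f(7) = -13

-13


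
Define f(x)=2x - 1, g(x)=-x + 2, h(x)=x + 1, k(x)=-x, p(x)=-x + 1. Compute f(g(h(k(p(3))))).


p(3) = -2
k(-2) = 2
h(2) = 3
g(3) = -1
f(-1) = -3

-3


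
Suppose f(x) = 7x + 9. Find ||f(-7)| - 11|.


f(-7) = -40
|-40| = 40
|40 - 11| = 29

29


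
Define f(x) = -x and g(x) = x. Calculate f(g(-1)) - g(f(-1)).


f(g(-1)) = 1
g(f(-1)) = 1
Difference = 0

0


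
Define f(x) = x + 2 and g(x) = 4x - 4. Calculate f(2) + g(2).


f(2) = 4
g(2) = 4
Sum = 8

8


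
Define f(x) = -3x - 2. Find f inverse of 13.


Solve -3x - 2 = 13
x = (13 + 2) / (-3) = -5

-5


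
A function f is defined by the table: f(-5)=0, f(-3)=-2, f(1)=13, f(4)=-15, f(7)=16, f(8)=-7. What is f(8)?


Reading from the table at x = 8

-7


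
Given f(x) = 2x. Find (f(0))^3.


f(0) = 0
(0)^3 = 0

0


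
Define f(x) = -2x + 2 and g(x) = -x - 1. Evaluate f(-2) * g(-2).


f(-2) = 6
g(-2) = 1
Product = 6

6


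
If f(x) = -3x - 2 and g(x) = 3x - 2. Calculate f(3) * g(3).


f(3) = -11
g(3) = 7
Product = -77

-77


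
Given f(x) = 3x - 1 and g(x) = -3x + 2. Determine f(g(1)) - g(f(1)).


f(g(1)) = -4
g(f(1)) = -4
Difference = 0

0


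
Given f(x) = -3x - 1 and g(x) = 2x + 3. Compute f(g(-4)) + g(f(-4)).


f(g(-4)) = 14
g(f(-4)) = 25
Sum = 39

39


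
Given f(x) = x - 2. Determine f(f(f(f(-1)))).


f(-1) = -3
f(-3) = -5
f(-5) = -7
f(-7) = -9

-9


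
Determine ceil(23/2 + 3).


23/2 = 11.5
11.5 + 3 = 14.5
ceil(14.5) = 15

15


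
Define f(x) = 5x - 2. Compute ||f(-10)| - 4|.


f(-10) = -52
|-52| = 52
|52 - 4| = 48

48


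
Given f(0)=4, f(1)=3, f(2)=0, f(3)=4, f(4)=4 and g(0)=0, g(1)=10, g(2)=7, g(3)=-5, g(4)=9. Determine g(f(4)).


f(4) = 4
g(4) = 9

9


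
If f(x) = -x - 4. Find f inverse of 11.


Solve -x - 4 = 11
x = (11 + 4) / (-1) = -15

-15


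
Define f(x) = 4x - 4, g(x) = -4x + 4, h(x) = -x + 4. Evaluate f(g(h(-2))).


h(-2) = 6
g(6) = -20
f(-20) = -84

-84


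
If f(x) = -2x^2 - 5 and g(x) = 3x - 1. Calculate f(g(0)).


g(0) = -1
f(-1) = (-2)*(-1)^2 - 5 = -7

-7


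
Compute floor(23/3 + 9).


16


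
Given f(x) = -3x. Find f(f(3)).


f(3) = -9
f(-9) = 27

27


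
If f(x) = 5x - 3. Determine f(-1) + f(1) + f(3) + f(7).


f(-1) = -8
f(1) = 2
f(3) = 12
f(7) = 32
Sum = 38

38


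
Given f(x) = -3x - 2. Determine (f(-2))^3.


f(-2) = 4
(4)^3 = 64

64


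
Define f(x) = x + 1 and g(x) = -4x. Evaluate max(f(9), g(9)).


f(9) = 10
g(9) = -36
max = 10

10


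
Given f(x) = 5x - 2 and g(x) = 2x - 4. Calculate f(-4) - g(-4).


-10


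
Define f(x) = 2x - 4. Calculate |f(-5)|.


14


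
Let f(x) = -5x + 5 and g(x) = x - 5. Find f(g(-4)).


g(-4) = -9
f(-9) = 50

50


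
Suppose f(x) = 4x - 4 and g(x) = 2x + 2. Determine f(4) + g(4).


f(4) = 12
g(4) = 10
Sum = 22

22


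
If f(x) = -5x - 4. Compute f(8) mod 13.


f(8) = -44
-44 mod 13 = 8

8


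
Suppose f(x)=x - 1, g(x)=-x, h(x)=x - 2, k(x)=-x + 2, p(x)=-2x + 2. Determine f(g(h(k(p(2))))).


-3


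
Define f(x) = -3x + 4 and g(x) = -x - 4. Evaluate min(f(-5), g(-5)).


f(-5) = 19
g(-5) = 1
min = 1

1


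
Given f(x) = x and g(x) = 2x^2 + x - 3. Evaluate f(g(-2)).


g(-2) = 3
f(3) = 3

3


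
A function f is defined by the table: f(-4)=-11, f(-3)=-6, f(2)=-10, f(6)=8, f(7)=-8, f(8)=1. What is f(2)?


Reading from the table at x = 2

-10


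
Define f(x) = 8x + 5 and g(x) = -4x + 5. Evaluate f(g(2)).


g(2) = -3
f(-3) = -19

-19


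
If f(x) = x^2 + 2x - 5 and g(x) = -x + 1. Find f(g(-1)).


g(-1) = 2
f(2) = 1*(2)^2 + 2*(2) - 5 = 3

3


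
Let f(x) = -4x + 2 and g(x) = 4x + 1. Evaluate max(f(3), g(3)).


f(3) = -10
g(3) = 13
max = 13

13


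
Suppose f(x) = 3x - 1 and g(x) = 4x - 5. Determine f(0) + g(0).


f(0) = -1
g(0) = -5
Sum = -6

-6


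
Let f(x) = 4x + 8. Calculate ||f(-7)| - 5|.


f(-7) = -20
|-20| = 20
|20 - 5| = 15

15


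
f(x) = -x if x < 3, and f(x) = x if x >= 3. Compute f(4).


4


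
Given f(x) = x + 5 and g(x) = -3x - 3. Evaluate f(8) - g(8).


f(8) = 13
g(8) = -27
Difference = 40

40


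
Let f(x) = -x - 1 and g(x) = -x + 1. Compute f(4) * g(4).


f(4) = -5
g(4) = -3
Product = 15

15


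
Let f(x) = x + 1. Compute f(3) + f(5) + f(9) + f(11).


32


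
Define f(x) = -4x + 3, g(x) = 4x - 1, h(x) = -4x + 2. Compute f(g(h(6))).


h(6) = -22
g(-22) = -89
f(-89) = 359

359


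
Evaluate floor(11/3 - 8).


11/3 = 3.6667
3.6667 - 8 = -4.3333
floor(-4.3333) = -5

-5


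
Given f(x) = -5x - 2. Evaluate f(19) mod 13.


7


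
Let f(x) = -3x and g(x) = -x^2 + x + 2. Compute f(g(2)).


g(2) = 0
f(0) = 0

0


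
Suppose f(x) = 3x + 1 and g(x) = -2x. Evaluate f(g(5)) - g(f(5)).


f(g(5)) = -29
g(f(5)) = -32
Difference = 3

3


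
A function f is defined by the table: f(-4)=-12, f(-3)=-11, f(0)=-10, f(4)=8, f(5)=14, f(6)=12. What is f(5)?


14


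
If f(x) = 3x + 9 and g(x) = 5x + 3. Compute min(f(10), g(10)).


f(10) = 39
g(10) = 53
min = 39

39


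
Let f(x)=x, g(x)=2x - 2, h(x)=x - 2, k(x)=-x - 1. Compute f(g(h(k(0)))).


-8


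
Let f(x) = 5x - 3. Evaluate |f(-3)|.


f(-3) = -18
|-18| = 18

18


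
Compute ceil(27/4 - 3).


27/4 = 6.75
6.75 - 3 = 3.75
ceil(3.75) = 4

4


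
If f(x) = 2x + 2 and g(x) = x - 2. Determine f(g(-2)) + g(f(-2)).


-10


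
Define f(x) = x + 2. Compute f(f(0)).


f(0) = 2
f(2) = 4

4


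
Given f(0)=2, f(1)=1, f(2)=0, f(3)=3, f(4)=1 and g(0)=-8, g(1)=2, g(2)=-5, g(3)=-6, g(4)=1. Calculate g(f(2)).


-8


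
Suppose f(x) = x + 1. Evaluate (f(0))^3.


f(0) = 1
(1)^3 = 1

1


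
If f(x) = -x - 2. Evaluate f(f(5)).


f(5) = -7
f(-7) = 5

5


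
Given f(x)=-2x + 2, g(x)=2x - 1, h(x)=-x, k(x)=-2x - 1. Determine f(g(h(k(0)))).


k(0) = -1
h(-1) = 1
g(1) = 1
f(1) = 0

0


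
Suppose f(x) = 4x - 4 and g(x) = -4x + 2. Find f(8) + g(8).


f(8) = 28
g(8) = -30
Sum = -2

-2


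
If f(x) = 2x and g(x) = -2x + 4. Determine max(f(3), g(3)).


f(3) = 6
g(3) = -2
max = 6

6


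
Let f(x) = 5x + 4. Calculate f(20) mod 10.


4


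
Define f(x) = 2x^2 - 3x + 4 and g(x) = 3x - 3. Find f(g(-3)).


g(-3) = -12
f(-12) = 2*(-12)^2 - 3*(-12) + 4 = 328

328


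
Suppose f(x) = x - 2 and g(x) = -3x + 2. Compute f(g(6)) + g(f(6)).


f(g(6)) = -18
g(f(6)) = -10
Sum = -28

-28


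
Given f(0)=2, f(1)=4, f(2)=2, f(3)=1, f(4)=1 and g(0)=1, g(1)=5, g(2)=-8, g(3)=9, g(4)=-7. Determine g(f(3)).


5


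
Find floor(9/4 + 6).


8


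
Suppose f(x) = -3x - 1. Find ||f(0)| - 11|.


f(0) = -1
|-1| = 1
|1 - 11| = 10

10


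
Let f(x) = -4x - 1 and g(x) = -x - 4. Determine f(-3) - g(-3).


f(-3) = 11
g(-3) = -1
Difference = 12

12


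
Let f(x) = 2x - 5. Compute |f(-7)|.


19


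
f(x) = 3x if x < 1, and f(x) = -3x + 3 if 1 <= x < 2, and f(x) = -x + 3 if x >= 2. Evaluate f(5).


5 satisfies x >= 2
f(5) = -2

-2


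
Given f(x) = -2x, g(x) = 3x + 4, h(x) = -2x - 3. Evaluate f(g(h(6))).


h(6) = -15
g(-15) = -41
f(-41) = 82

82


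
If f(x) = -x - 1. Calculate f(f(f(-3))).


f(-3) = 2
f(2) = -3
f(-3) = 2

2


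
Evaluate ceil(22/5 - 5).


22/5 = 4.4
4.4 - 5 = -0.6
ceil(-0.6) = 0

0


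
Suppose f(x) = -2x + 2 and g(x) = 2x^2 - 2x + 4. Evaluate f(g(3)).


g(3) = 16
f(16) = -30

-30


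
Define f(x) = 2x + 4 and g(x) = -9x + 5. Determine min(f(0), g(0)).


f(0) = 4
g(0) = 5
min = 4

4


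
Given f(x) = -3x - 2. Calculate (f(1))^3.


f(1) = -5
(-5)^3 = -125

-125


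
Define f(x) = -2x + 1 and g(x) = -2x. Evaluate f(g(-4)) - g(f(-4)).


3


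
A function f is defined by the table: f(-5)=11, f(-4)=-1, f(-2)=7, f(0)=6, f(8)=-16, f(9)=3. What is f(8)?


Reading from the table at x = 8

-16


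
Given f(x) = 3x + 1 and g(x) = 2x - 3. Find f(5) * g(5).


f(5) = 16
g(5) = 7
Product = 112

112


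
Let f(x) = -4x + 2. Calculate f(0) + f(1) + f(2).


-6


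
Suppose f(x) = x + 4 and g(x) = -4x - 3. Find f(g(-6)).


g(-6) = 21
f(21) = 25

25


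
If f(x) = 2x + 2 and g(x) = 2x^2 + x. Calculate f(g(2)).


g(2) = 10
f(10) = 22

22


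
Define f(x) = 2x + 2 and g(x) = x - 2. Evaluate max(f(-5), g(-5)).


f(-5) = -8
g(-5) = -7
max = -7

-7


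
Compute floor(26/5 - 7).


26/5 = 5.2
5.2 - 7 = -1.8
floor(-1.8) = -2

-2


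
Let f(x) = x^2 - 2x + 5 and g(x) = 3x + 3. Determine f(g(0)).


g(0) = 3
f(3) = 1*(3)^2 - 2*(3) + 5 = 8

8


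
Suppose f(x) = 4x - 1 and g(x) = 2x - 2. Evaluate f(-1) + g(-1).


-9


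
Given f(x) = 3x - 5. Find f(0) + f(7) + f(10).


f(0) = -5
f(7) = 16
f(10) = 25
Sum = 36

36


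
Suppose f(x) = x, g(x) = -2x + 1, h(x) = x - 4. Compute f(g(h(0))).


9


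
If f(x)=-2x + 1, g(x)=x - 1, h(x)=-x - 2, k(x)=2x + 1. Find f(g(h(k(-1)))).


5


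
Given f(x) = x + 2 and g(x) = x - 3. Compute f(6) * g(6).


f(6) = 8
g(6) = 3
Product = 24

24


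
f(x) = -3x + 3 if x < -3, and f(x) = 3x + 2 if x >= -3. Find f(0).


0 satisfies x >= -3
f(0) = 2

2


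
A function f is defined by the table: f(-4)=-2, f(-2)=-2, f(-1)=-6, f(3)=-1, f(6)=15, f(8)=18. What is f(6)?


15


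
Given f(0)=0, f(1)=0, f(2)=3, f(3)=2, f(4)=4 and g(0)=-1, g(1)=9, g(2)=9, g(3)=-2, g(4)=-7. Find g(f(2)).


f(2) = 3
g(3) = -2

-2


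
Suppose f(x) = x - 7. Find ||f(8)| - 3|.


f(8) = 1
|1| = 1
|1 - 3| = 2

2


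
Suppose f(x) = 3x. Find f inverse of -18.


Solve 3x = -18
x = (-18) / 3 = -6

-6


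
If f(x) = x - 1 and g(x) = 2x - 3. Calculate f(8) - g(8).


f(8) = 7
g(8) = 13
Difference = -6

-6


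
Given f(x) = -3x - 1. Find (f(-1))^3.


f(-1) = 2
(2)^3 = 8

8


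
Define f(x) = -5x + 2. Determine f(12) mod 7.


f(12) = -58
-58 mod 7 = 5

5


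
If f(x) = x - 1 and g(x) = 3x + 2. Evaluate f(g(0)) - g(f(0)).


f(g(0)) = 1
g(f(0)) = -1
Difference = 2

2


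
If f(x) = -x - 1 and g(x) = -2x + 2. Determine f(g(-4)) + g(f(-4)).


f(g(-4)) = -11
g(f(-4)) = -4
Sum = -15

-15


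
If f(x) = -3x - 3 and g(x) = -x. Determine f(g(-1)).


g(-1) = 1
f(1) = -6

-6


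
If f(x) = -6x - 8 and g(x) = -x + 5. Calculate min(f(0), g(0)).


-8


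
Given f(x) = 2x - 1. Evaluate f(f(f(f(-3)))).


f(-3) = -7
f(-7) = -15
f(-15) = -31
f(-31) = -63

-63


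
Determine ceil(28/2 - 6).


28/2 = 14
14 - 6 = 8
ceil(8) = 8

8


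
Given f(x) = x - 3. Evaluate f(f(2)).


-4


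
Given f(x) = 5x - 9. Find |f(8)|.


f(8) = 31
|31| = 31

31


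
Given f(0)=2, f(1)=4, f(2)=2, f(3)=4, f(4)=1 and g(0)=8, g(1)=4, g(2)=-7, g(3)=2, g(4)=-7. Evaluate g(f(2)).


f(2) = 2
g(2) = -7

-7


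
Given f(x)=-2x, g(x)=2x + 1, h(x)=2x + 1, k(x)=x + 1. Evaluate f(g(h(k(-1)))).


k(-1) = 0
h(0) = 1
g(1) = 3
f(3) = -6

-6


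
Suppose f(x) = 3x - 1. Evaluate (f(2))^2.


25


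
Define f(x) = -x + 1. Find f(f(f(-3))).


4


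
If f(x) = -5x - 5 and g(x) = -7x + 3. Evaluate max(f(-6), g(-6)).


f(-6) = 25
g(-6) = 45
max = 45

45


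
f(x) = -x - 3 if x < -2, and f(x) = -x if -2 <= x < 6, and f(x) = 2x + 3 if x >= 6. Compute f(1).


1 satisfies -2 <= x < 6
f(1) = -1

-1


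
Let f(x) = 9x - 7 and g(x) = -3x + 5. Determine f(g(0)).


g(0) = 5
f(5) = 38

38


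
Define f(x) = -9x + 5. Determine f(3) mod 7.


f(3) = -22
-22 mod 7 = 6

6


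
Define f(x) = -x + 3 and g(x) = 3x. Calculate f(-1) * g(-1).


f(-1) = 4
g(-1) = -3
Product = -12

-12


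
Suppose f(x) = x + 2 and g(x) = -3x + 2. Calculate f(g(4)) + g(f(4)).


f(g(4)) = -8
g(f(4)) = -16
Sum = -24

-24


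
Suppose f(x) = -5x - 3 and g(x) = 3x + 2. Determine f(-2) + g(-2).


f(-2) = 7
g(-2) = -4
Sum = 3

3


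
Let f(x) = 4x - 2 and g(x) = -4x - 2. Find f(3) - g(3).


24


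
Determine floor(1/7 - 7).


1/7 = 0.1429
0.1429 - 7 = -6.8571
floor(-6.8571) = -7

-7


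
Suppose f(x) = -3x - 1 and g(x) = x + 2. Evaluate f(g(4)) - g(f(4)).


f(g(4)) = -19
g(f(4)) = -11
Difference = -8

-8


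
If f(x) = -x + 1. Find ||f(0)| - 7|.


f(0) = 1
|1| = 1
|1 - 7| = 6

6


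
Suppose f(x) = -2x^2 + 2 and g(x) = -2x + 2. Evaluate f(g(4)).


g(4) = -6
f(-6) = (-2)*(-6)^2 + 2 = -70

-70


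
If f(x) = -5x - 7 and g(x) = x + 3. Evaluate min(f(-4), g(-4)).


f(-4) = 13
g(-4) = -1
min = -1

-1


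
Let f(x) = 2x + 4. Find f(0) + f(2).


12


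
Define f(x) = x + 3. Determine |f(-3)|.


f(-3) = 0
|0| = 0

0


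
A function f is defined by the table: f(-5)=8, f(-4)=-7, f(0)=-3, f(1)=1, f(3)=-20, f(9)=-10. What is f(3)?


Reading from the table at x = 3

-20


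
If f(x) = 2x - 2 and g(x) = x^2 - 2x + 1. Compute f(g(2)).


g(2) = 1
f(1) = 0

0


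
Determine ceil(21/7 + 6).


21/7 = 3
3 + 6 = 9
ceil(9) = 9

9


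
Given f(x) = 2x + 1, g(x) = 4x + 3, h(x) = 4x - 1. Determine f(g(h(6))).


h(6) = 23
g(23) = 95
f(95) = 191

191


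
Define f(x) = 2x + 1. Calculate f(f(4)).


f(4) = 9
f(9) = 19

19


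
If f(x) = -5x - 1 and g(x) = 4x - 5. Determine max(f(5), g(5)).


15


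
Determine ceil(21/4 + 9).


15


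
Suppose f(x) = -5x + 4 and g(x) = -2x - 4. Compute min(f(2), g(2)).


f(2) = -6
g(2) = -8
min = -8

-8


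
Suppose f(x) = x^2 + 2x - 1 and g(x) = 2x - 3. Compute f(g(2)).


g(2) = 1
f(1) = 1*(1)^2 + 2*(1) - 1 = 2

2


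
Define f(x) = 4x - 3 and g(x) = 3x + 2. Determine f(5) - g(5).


0


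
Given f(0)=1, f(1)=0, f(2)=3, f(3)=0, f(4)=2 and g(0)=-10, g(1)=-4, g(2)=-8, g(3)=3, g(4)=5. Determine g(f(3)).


f(3) = 0
g(0) = -10

-10


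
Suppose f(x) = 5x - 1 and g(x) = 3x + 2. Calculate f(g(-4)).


g(-4) = -10
f(-10) = -51

-51


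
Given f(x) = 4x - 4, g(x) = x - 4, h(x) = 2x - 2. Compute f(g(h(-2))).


-44


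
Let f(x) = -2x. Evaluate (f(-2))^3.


f(-2) = 4
(4)^3 = 64

64


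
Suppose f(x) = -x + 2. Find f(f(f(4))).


f(4) = -2
f(-2) = 4
f(4) = -2

-2


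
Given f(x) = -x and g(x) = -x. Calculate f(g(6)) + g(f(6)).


f(g(6)) = 6
g(f(6)) = 6
Sum = 12

12


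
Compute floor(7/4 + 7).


7/4 = 1.75
1.75 + 7 = 8.75
floor(8.75) = 8

8


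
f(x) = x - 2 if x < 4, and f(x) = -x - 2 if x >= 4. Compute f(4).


4 satisfies x >= 4
f(4) = -6

-6


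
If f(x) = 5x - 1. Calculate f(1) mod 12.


f(1) = 4
4 mod 12 = 4

4


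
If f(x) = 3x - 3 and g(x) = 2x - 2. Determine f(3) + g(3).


f(3) = 6
g(3) = 4
Sum = 10

10


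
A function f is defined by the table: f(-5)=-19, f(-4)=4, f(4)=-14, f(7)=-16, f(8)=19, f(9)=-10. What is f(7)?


-16


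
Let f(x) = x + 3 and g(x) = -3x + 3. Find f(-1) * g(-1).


f(-1) = 2
g(-1) = 6
Product = 12

12


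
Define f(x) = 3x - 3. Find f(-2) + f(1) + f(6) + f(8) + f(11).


57


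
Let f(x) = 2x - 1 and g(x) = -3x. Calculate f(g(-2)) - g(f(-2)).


f(g(-2)) = 11
g(f(-2)) = 15
Difference = -4

-4


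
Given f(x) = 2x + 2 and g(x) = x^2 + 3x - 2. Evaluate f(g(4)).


g(4) = 26
f(26) = 54

54


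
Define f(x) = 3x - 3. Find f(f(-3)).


f(-3) = -12
f(-12) = -39

-39


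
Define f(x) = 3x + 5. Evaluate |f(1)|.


f(1) = 8
|8| = 8

8


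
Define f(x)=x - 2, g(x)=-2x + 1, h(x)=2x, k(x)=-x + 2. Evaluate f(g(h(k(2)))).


-1


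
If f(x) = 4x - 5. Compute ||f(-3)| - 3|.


f(-3) = -17
|-17| = 17
|17 - 3| = 14

14


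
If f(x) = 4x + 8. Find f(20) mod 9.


f(20) = 88
88 mod 9 = 7

7


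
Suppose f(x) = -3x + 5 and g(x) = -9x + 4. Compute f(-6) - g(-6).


f(-6) = 23
g(-6) = 58
Difference = -35

-35


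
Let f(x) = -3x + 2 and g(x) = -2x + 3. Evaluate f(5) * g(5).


f(5) = -13
g(5) = -7
Product = 91

91


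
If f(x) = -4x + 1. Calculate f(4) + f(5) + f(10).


f(4) = -15
f(5) = -19
f(10) = -39
Sum = -73

-73


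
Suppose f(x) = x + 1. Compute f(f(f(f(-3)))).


f(-3) = -2
f(-2) = -1
f(-1) = 0
f(0) = 1

1


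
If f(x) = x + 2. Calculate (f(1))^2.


f(1) = 3
(3)^2 = 9

9


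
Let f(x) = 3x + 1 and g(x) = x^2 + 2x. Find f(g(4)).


g(4) = 24
f(24) = 73

73


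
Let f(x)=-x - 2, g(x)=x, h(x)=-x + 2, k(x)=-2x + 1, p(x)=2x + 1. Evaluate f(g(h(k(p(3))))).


p(3) = 7
k(7) = -13
h(-13) = 15
g(15) = 15
f(15) = -17

-17


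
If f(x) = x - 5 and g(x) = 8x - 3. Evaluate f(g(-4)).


-40


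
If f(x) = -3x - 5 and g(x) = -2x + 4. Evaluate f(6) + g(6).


f(6) = -23
g(6) = -8
Sum = -31

-31


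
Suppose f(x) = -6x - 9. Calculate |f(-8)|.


f(-8) = 39
|39| = 39

39


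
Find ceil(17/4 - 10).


-5


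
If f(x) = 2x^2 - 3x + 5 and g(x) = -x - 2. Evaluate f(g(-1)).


g(-1) = -1
f(-1) = 2*(-1)^2 - 3*(-1) + 5 = 10

10


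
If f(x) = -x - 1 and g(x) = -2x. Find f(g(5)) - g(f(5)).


f(g(5)) = 9
g(f(5)) = 12
Difference = -3

-3


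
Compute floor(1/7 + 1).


1


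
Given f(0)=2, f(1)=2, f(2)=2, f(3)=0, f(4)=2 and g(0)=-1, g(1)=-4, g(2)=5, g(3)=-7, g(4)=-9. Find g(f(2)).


f(2) = 2
g(2) = 5

5


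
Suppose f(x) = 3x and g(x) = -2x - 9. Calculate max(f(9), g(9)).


f(9) = 27
g(9) = -27
max = 27

27


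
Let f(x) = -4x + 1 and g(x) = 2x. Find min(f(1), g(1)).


-3


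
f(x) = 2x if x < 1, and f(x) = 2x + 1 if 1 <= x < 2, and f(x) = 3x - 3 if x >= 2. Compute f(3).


6


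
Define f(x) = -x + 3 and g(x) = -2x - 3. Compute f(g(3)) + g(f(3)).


f(g(3)) = 12
g(f(3)) = -3
Sum = 9

9


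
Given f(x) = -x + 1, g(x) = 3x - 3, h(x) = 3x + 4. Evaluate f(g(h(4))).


-44


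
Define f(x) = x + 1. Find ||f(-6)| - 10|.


f(-6) = -5
|-5| = 5
|5 - 10| = 5

5


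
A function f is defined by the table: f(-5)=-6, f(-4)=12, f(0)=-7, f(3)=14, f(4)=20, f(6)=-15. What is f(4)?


Reading from the table at x = 4

20


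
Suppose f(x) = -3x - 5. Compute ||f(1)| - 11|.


f(1) = -8
|-8| = 8
|8 - 11| = 3

3


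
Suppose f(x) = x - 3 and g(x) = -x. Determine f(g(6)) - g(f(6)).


f(g(6)) = -9
g(f(6)) = -3
Difference = -6

-6


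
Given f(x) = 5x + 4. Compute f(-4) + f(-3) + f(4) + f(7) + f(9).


f(-4) = -16
f(-3) = -11
f(4) = 24
f(7) = 39
f(9) = 49
Sum = 85

85


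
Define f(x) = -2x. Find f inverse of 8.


-4


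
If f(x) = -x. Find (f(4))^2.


f(4) = -4
(-4)^2 = 16

16


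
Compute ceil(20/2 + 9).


20/2 = 10
10 + 9 = 19
ceil(19) = 19

19


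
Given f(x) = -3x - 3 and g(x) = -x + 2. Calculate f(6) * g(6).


f(6) = -21
g(6) = -4
Product = 84

84


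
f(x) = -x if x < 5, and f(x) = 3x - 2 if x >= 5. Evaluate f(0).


0 satisfies x < 5
f(0) = 0

0


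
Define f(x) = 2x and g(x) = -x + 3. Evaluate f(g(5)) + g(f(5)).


f(g(5)) = -4
g(f(5)) = -7
Sum = -11

-11


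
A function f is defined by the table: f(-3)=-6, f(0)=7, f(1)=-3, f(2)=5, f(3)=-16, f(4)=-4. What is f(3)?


Reading from the table at x = 3

-16


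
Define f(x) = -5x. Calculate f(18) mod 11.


f(18) = -90
-90 mod 11 = 9

9


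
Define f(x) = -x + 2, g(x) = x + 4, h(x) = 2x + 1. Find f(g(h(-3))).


3


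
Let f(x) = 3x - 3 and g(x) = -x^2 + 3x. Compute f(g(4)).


g(4) = -4
f(-4) = -15

-15


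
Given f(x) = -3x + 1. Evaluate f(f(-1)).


f(-1) = 4
f(4) = -11

-11


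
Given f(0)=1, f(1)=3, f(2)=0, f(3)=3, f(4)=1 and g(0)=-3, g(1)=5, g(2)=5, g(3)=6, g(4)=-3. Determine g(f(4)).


f(4) = 1
g(1) = 5

5


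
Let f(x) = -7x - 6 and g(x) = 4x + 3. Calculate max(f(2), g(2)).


f(2) = -20
g(2) = 11
max = 11

11


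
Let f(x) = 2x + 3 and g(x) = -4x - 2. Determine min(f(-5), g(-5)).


-7


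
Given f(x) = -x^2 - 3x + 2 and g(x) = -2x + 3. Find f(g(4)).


g(4) = -5
f(-5) = (-1)*(-5)^2 - 3*(-5) + 2 = -8

-8


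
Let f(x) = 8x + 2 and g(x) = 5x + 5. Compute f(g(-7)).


g(-7) = -30
f(-30) = -238

-238


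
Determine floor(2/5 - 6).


2/5 = 0.4
0.4 - 6 = -5.6
floor(-5.6) = -6

-6


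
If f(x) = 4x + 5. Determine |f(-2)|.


f(-2) = -3
|-3| = 3

3


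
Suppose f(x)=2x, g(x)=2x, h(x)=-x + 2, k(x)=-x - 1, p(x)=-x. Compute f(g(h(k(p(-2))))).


p(-2) = 2
k(2) = -3
h(-3) = 5
g(5) = 10
f(10) = 20

20


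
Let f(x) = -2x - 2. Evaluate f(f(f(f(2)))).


f(2) = -6
f(-6) = 10
f(10) = -22
f(-22) = 42

42


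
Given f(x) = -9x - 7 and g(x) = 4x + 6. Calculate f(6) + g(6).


-31


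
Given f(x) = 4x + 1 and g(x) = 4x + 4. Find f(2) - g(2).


f(2) = 9
g(2) = 12
Difference = -3

-3


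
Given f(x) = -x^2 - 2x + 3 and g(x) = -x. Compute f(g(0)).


g(0) = 0
f(0) = (-1)*(0)^2 - 2*(0) + 3 = 3

3


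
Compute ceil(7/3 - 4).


-1


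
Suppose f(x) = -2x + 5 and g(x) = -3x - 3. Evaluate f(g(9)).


g(9) = -30
f(-30) = 65

65


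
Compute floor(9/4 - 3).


9/4 = 2.25
2.25 - 3 = -0.75
floor(-0.75) = -1

-1


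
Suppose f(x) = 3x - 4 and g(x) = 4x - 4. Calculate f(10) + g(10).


f(10) = 26
g(10) = 36
Sum = 62

62


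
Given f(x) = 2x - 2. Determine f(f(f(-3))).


f(-3) = -8
f(-8) = -18
f(-18) = -38

-38


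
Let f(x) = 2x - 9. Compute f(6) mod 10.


f(6) = 3
3 mod 10 = 3

3


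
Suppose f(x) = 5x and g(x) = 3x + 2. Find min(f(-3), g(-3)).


f(-3) = -15
g(-3) = -7
min = -15

-15


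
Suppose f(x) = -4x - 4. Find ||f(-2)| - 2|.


f(-2) = 4
|4| = 4
|4 - 2| = 2

2


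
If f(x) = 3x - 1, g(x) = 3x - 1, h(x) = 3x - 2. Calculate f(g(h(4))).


h(4) = 10
g(10) = 29
f(29) = 86

86


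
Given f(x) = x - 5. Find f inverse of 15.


Solve x - 5 = 15
x = (15 + 5) / 1 = 20

20


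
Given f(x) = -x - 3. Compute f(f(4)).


f(4) = -7
f(-7) = 4

4


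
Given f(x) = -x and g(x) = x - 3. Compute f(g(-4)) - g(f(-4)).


f(g(-4)) = 7
g(f(-4)) = 1
Difference = 6

6


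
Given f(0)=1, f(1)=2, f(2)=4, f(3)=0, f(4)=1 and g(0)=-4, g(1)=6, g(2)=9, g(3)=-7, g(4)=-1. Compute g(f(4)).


6


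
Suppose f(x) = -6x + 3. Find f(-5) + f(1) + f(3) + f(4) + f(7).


-45


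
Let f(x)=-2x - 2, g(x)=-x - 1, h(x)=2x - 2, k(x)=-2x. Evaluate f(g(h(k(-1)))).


k(-1) = 2
h(2) = 2
g(2) = -3
f(-3) = 4

4


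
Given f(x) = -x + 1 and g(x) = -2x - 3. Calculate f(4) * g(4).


f(4) = -3
g(4) = -11
Product = 33

33


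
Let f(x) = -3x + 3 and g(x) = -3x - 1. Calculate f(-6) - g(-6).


f(-6) = 21
g(-6) = 17
Difference = 4

4


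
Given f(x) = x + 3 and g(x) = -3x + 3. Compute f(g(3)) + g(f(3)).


f(g(3)) = -3
g(f(3)) = -15
Sum = -18

-18


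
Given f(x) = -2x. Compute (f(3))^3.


f(3) = -6
(-6)^3 = -216

-216


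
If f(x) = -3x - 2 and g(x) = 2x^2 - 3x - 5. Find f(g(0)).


g(0) = -5
f(-5) = 13

13


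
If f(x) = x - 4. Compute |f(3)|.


1


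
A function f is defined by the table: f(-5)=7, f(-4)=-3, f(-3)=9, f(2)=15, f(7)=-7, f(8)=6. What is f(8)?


6


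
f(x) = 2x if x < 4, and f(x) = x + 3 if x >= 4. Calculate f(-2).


-2 satisfies x < 4
f(-2) = -4

-4


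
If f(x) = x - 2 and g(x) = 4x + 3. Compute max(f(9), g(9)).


f(9) = 7
g(9) = 39
max = 39

39


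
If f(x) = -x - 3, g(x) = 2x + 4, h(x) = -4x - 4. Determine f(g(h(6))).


h(6) = -28
g(-28) = -52
f(-52) = 49

49


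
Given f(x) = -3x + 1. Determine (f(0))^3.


f(0) = 1
(1)^3 = 1

1


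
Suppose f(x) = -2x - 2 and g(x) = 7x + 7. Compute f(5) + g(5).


f(5) = -12
g(5) = 42
Sum = 30

30


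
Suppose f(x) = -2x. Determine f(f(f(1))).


-8


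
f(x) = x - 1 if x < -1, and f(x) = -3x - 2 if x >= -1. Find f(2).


2 satisfies x >= -1
f(2) = -8

-8


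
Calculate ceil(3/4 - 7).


3/4 = 0.75
0.75 - 7 = -6.25
ceil(-6.25) = -6

-6


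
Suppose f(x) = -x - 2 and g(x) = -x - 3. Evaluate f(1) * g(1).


f(1) = -3
g(1) = -4
Product = 12

12


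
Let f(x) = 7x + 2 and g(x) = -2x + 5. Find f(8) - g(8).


f(8) = 58
g(8) = -11
Difference = 69

69


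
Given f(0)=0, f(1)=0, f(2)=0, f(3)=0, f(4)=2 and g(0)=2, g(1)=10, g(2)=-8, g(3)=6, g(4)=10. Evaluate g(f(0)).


f(0) = 0
g(0) = 2

2


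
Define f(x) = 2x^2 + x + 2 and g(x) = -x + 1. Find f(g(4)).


17


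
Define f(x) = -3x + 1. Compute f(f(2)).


16


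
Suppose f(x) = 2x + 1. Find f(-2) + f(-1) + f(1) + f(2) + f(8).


f(-2) = -3
f(-1) = -1
f(1) = 3
f(2) = 5
f(8) = 17
Sum = 21

21


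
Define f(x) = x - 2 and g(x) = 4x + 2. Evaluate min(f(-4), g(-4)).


f(-4) = -6
g(-4) = -14
min = -14

-14


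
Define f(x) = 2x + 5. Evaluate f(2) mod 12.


f(2) = 9
9 mod 12 = 9

9


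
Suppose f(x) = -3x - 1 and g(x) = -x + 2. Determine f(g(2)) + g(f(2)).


8


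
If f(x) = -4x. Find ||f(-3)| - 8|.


f(-3) = 12
|12| = 12
|12 - 8| = 4

4


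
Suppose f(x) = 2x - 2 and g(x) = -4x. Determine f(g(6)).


g(6) = -24
f(-24) = -50

-50


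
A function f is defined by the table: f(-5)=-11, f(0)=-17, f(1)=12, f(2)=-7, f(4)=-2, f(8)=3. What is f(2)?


Reading from the table at x = 2

-7


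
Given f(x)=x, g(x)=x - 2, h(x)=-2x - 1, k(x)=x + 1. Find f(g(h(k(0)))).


k(0) = 1
h(1) = -3
g(-3) = -5
f(-5) = -5

-5


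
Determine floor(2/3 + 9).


9


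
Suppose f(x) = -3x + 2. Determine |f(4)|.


f(4) = -10
|-10| = 10

10


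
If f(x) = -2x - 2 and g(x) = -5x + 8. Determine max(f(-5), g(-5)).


33


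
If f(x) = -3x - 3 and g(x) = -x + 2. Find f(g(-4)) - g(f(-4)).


f(g(-4)) = -21
g(f(-4)) = -7
Difference = -14

-14


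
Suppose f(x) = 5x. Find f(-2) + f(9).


f(-2) = -10
f(9) = 45
Sum = 35

35


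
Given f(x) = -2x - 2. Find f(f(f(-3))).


18


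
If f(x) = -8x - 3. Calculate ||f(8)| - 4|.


f(8) = -67
|-67| = 67
|67 - 4| = 63

63


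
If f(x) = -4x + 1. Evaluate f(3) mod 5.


f(3) = -11
-11 mod 5 = 4

4


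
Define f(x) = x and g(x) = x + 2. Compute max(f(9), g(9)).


f(9) = 9
g(9) = 11
max = 11

11


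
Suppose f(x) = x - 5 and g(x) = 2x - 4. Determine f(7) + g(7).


f(7) = 2
g(7) = 10
Sum = 12

12


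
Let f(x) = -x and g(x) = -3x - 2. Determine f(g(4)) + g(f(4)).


f(g(4)) = 14
g(f(4)) = 10
Sum = 24

24


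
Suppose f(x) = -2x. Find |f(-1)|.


f(-1) = 2
|2| = 2

2


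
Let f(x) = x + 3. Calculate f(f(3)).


f(3) = 6
f(6) = 9

9


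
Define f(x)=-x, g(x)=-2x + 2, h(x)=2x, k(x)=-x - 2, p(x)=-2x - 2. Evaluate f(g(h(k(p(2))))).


p(2) = -6
k(-6) = 4
h(4) = 8
g(8) = -14
f(-14) = 14

14


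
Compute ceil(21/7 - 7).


21/7 = 3
3 - 7 = -4
ceil(-4) = -4

-4


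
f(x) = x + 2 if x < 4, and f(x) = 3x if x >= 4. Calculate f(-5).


-5 satisfies x < 4
f(-5) = -3

-3


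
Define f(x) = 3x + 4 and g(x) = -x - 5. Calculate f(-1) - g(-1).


f(-1) = 1
g(-1) = -4
Difference = 5

5


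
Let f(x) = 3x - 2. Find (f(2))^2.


f(2) = 4
(4)^2 = 16

16


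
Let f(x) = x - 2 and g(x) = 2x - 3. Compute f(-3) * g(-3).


f(-3) = -5
g(-3) = -9
Product = 45

45


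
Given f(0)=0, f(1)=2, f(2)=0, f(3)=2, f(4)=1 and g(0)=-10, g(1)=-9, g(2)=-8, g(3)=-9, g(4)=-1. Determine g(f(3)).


f(3) = 2
g(2) = -8

-8


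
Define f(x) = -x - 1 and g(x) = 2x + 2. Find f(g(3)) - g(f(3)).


-3


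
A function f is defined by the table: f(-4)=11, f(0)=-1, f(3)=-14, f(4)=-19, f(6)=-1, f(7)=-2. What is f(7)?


Reading from the table at x = 7

-2


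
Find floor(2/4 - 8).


2/4 = 0.5
0.5 - 8 = -7.5
floor(-7.5) = -8

-8


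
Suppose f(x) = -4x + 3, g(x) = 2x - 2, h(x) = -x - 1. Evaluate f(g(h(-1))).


11


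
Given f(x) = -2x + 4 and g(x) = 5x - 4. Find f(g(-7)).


82


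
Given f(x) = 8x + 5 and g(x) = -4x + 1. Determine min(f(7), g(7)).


f(7) = 61
g(7) = -27
min = -27

-27


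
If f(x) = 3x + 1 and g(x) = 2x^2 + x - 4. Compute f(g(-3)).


g(-3) = 11
f(11) = 34

34


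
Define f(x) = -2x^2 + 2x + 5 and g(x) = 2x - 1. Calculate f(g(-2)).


g(-2) = -5
f(-5) = (-2)*(-5)^2 + 2*(-5) + 5 = -55

-55


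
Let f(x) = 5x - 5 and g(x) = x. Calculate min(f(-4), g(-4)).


f(-4) = -25
g(-4) = -4
min = -25

-25


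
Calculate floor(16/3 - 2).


16/3 = 5.3333
5.3333 - 2 = 3.3333
floor(3.3333) = 3

3


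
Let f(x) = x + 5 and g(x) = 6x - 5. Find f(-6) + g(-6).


f(-6) = -1
g(-6) = -41
Sum = -42

-42


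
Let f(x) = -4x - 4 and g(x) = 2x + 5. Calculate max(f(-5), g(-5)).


f(-5) = 16
g(-5) = -5
max = 16

16


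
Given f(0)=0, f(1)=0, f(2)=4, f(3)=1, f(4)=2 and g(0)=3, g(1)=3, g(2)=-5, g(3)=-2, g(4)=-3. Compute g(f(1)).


f(1) = 0
g(0) = 3

3


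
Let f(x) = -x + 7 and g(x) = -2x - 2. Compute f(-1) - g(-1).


8


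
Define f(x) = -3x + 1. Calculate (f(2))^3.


f(2) = -5
(-5)^3 = -125

-125


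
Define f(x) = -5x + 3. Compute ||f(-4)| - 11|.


12


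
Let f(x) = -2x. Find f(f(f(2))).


-16


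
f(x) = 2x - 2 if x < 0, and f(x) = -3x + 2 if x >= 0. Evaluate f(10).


10 satisfies x >= 0
f(10) = -28

-28


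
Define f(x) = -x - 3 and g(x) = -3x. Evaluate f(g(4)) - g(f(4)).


f(g(4)) = 9
g(f(4)) = 21
Difference = -12

-12


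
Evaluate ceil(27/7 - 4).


27/7 = 3.8571
3.8571 - 4 = -0.1429
ceil(-0.1429) = 0

0


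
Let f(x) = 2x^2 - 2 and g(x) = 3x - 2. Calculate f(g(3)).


96


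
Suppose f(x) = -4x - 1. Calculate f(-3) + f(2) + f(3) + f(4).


-28


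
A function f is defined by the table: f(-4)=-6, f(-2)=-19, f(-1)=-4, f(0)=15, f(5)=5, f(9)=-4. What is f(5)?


5


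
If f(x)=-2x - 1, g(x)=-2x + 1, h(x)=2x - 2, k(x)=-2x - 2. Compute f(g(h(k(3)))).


k(3) = -8
h(-8) = -18
g(-18) = 37
f(37) = -75

-75


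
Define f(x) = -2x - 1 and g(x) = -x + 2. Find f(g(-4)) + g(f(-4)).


f(g(-4)) = -13
g(f(-4)) = -5
Sum = -18

-18


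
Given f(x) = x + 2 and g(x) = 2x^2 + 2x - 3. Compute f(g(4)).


g(4) = 37
f(37) = 39

39
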